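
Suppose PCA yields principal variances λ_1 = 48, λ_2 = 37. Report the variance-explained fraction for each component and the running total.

Step 1 — total variance = trace(Sigma) = Σ λ_i = 48 + 37 = 85.

Step 2 — fraction explained by component i = λ_i / Σ λ:
  PC1: 48/85 = 0.5647
  PC2: 37/85 = 0.4353

Step 3 — cumulative fraction after k components = (λ_1 + ... + λ_k) / Σ λ:
  k = 1: 48/85 = 0.5647
  k = 2: (48 + 37)/85 = 85/85 = 1

Summary (fraction, with percent):

explained: PC1 0.5647 (56.47%), PC2 0.4353 (43.53%);  cumulative: 0.5647, 1


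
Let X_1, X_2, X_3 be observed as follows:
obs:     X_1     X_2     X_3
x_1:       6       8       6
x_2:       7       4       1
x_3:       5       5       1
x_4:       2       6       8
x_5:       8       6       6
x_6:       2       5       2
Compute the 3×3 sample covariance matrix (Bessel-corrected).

Step 1 — column means:
  mean(X_1) = (6 + 7 + 5 + 2 + 8 + 2) / 6 = 30/6 = 5
  mean(X_2) = (8 + 4 + 5 + 6 + 6 + 5) / 6 = 34/6 = 5.6667
  mean(X_3) = (6 + 1 + 1 + 8 + 6 + 2) / 6 = 24/6 = 4

Step 2 — sample covariance S[i,j] = (1/(n-1)) · Σ_k (x_{k,i} - mean_i) · (x_{k,j} - mean_j), with n-1 = 5.
  S[X_1,X_1] = ((1)·(1) + (2)·(2) + (0)·(0) + (-3)·(-3) + (3)·(3) + (-3)·(-3)) / 5 = 32/5 = 6.4
  S[X_1,X_2] = ((1)·(2.3333) + (2)·(-1.6667) + (0)·(-0.6667) + (-3)·(0.3333) + (3)·(0.3333) + (-3)·(-0.6667)) / 5 = 1/5 = 0.2
  S[X_1,X_3] = ((1)·(2) + (2)·(-3) + (0)·(-3) + (-3)·(4) + (3)·(2) + (-3)·(-2)) / 5 = -4/5 = -0.8
  S[X_2,X_2] = ((2.3333)·(2.3333) + (-1.6667)·(-1.6667) + (-0.6667)·(-0.6667) + (0.3333)·(0.3333) + (0.3333)·(0.3333) + (-0.6667)·(-0.6667)) / 5 = 9.3333/5 = 1.8667
  S[X_2,X_3] = ((2.3333)·(2) + (-1.6667)·(-3) + (-0.6667)·(-3) + (0.3333)·(4) + (0.3333)·(2) + (-0.6667)·(-2)) / 5 = 15/5 = 3
  S[X_3,X_3] = ((2)·(2) + (-3)·(-3) + (-3)·(-3) + (4)·(4) + (2)·(2) + (-2)·(-2)) / 5 = 46/5 = 9.2

S is symmetric (S[j,i] = S[i,j]). Assembling:

S = [[6.4, 0.2, -0.8],
 [0.2, 1.8667, 3],
 [-0.8, 3, 9.2]]


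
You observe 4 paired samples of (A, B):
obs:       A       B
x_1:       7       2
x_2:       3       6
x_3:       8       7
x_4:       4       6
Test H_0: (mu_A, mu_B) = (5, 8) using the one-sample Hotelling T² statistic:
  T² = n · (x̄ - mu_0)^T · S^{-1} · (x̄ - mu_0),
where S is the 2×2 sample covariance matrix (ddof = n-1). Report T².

Step 1 — sample mean vector:
  mean(A) = (7 + 3 + 8 + 4) / 4 = 22/4 = 5.5
  mean(B) = (2 + 6 + 7 + 6) / 4 = 21/4 = 5.25
  x̄ = (5.5, 5.25),  deviation x̄ - mu_0 = (5.5, 5.25) - (5, 8) = (0.5, -2.75).

Step 2 — sample covariance matrix, S[i,j] = (1/(n-1)) · Σ_k (x_{k,i} - mean_i) · (x_{k,j} - mean_j), divisor n-1 = 3:
  S[A,A] = ((1.5)·(1.5) + (-2.5)·(-2.5) + (2.5)·(2.5) + (-1.5)·(-1.5)) / 3 = 17/3 = 5.6667
  S[A,B] = ((1.5)·(-3.25) + (-2.5)·(0.75) + (2.5)·(1.75) + (-1.5)·(0.75)) / 3 = -3.5/3 = -1.1667
  S[B,B] = ((-3.25)·(-3.25) + (0.75)·(0.75) + (1.75)·(1.75) + (0.75)·(0.75)) / 3 = 14.75/3 = 4.9167
  S = [[5.6667, -1.1667],
 [-1.1667, 4.9167]].

Step 3 — invert S. det(S) = 5.6667·4.9167 - (-1.1667)² = 26.5.
  S^{-1} = (1/det) · [[d, -b], [-b, a]] = [[0.1855, 0.044],
 [0.044, 0.2138]].

Step 4 — quadratic form (x̄ - mu_0)^T · S^{-1} · (x̄ - mu_0):
  S^{-1} · (x̄ - mu_0) = (-0.0283, -0.566),
  (x̄ - mu_0)^T · [...] = (0.5)·(-0.0283) + (-2.75)·(-0.566) = 1.5425.

Step 5 — scale by n: T² = 4 · 1.5425 = 6.1698.

T² ≈ 6.1698


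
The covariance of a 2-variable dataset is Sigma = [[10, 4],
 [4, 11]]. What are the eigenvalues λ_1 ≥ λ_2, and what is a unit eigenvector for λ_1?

Step 1 — characteristic polynomial of 2×2 Sigma:
  det(Sigma - λI) = λ² - trace · λ + det = 0.
  trace = 10 + 11 = 21, det = 10·11 - (4)² = 94.
Step 2 — discriminant:
  Δ = trace² - 4·det = 441 - 376 = 65.
Step 3 — eigenvalues:
  λ = (trace ± √Δ)/2 = (21 ± 8.0623)/2,
  λ_1 = 14.5311,  λ_2 = 6.4689.

Step 4 — unit eigenvector for λ_1: solve (Sigma - λ_1 I)v = 0. First row:
  (10 - 14.5311)·v_x + (4)·v_y = 0, i.e. (-4.5311)·v_x + (4)·v_y = 0,
  so v ∝ (b, λ_1 - a) = (4, 4.5311) = u.
  ||u|| = √((4)² + (4.5311)²) = √(36.5311) ≈ 6.0441,
  v_1 = u/||u|| ≈ (0.6618, 0.7497) (||v_1|| = 1).

λ_1 = 14.5311,  λ_2 = 6.4689;  v_1 ≈ (0.6618, 0.7497)


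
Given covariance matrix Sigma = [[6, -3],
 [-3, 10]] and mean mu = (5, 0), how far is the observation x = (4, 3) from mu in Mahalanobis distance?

Step 1 — centre the observation: (x - mu) = (-1, 3).

Step 2 — invert Sigma. det(Sigma) = 6·10 - (-3)² = 51.
  Sigma^{-1} = (1/det) · [[d, -b], [-b, a]] = [[0.1961, 0.0588],
 [0.0588, 0.1176]].

Step 3 — form the quadratic (x - mu)^T · Sigma^{-1} · (x - mu):
  Sigma^{-1} · (x - mu) = (-0.0196, 0.2941).
  (x - mu)^T · [Sigma^{-1} · (x - mu)] = (-1)·(-0.0196) + (3)·(0.2941) = 0.902.

Step 4 — take square root: d = √(0.902) ≈ 0.9497.

d(x, mu) = √(0.902) ≈ 0.9497


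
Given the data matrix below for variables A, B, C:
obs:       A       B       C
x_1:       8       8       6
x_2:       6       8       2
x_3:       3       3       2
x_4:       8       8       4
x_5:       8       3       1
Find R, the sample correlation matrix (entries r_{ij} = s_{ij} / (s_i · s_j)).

Step 1 — column means:
  mean(A) = (8 + 6 + 3 + 8 + 8) / 5 = 33/5 = 6.6
  mean(B) = (8 + 8 + 3 + 8 + 3) / 5 = 30/5 = 6
  mean(C) = (6 + 2 + 2 + 4 + 1) / 5 = 15/5 = 3

Step 2 — sample variances and covariances s[i,j] = (1/(n-1)) · Σ_k (x_{k,i} - mean_i) · (x_{k,j} - mean_j), with n-1 = 4:
  s[A,A] = ((1.4)·(1.4) + (-0.6)·(-0.6) + (-3.6)·(-3.6) + (1.4)·(1.4) + (1.4)·(1.4)) / 4 = 19.2/4 = 4.8
  s[A,B] = ((1.4)·(2) + (-0.6)·(2) + (-3.6)·(-3) + (1.4)·(2) + (1.4)·(-3)) / 4 = 11/4 = 2.75
  s[A,C] = ((1.4)·(3) + (-0.6)·(-1) + (-3.6)·(-1) + (1.4)·(1) + (1.4)·(-2)) / 4 = 7/4 = 1.75
  s[B,B] = ((2)·(2) + (2)·(2) + (-3)·(-3) + (2)·(2) + (-3)·(-3)) / 4 = 30/4 = 7.5
  s[B,C] = ((2)·(3) + (2)·(-1) + (-3)·(-1) + (2)·(1) + (-3)·(-2)) / 4 = 15/4 = 3.75
  s[C,C] = ((3)·(3) + (-1)·(-1) + (-1)·(-1) + (1)·(1) + (-2)·(-2)) / 4 = 16/4 = 4
  Sample standard deviations s_i = √(s[i,i]):
  s(A) = √(4.8) = 2.1909
  s(B) = √(7.5) = 2.7386
  s(C) = √(4) = 2

Step 3 — r_{ij} = s_{ij} / (s_i · s_j):
  r[A,A] = 1 (diagonal).
  r[A,B] = 2.75 / (2.1909 · 2.7386) = 2.75 / 6 = 0.4583
  r[A,C] = 1.75 / (2.1909 · 2) = 1.75 / 4.3818 = 0.3994
  r[B,B] = 1 (diagonal).
  r[B,C] = 3.75 / (2.7386 · 2) = 3.75 / 5.4772 = 0.6847
  r[C,C] = 1 (diagonal).

R is symmetric with unit diagonal. Assembling:

R = [[1, 0.4583, 0.3994],
 [0.4583, 1, 0.6847],
 [0.3994, 0.6847, 1]]


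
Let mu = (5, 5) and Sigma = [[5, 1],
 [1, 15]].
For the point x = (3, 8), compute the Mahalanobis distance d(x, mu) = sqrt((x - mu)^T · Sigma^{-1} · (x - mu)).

Step 1 — centre the observation: (x - mu) = (-2, 3).

Step 2 — invert Sigma. det(Sigma) = 5·15 - (1)² = 74.
  Sigma^{-1} = (1/det) · [[d, -b], [-b, a]] = [[0.2027, -0.0135],
 [-0.0135, 0.0676]].

Step 3 — form the quadratic (x - mu)^T · Sigma^{-1} · (x - mu):
  Sigma^{-1} · (x - mu) = (-0.4459, 0.2297).
  (x - mu)^T · [Sigma^{-1} · (x - mu)] = (-2)·(-0.4459) + (3)·(0.2297) = 1.5811.

Step 4 — take square root: d = √(1.5811) ≈ 1.2574.

d(x, mu) = √(1.5811) ≈ 1.2574


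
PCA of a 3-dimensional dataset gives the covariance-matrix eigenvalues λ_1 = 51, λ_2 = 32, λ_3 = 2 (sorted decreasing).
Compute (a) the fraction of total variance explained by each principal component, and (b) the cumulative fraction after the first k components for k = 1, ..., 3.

Step 1 — total variance = trace(Sigma) = Σ λ_i = 51 + 32 + 2 = 85.

Step 2 — fraction explained by component i = λ_i / Σ λ:
  PC1: 51/85 = 0.6
  PC2: 32/85 = 0.3765
  PC3: 2/85 = 0.0235

Step 3 — cumulative fraction after k components = (λ_1 + ... + λ_k) / Σ λ:
  k = 1: 51/85 = 0.6
  k = 2: (51 + 32)/85 = 83/85 = 0.9765
  k = 3: (51 + 32 + 2)/85 = 85/85 = 1

Summary (fraction, with percent):

explained: PC1 0.6 (60%), PC2 0.3765 (37.65%), PC3 0.0235 (2.35%);  cumulative: 0.6, 0.9765, 1


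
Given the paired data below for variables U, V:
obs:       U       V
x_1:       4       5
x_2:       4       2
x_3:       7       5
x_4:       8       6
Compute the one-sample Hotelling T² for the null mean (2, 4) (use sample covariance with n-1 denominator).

Step 1 — sample mean vector:
  mean(U) = (4 + 4 + 7 + 8) / 4 = 23/4 = 5.75
  mean(V) = (5 + 2 + 5 + 6) / 4 = 18/4 = 4.5
  x̄ = (5.75, 4.5),  deviation x̄ - mu_0 = (5.75, 4.5) - (2, 4) = (3.75, 0.5).

Step 2 — sample covariance matrix, S[i,j] = (1/(n-1)) · Σ_k (x_{k,i} - mean_i) · (x_{k,j} - mean_j), divisor n-1 = 3:
  S[U,U] = ((-1.75)·(-1.75) + (-1.75)·(-1.75) + (1.25)·(1.25) + (2.25)·(2.25)) / 3 = 12.75/3 = 4.25
  S[U,V] = ((-1.75)·(0.5) + (-1.75)·(-2.5) + (1.25)·(0.5) + (2.25)·(1.5)) / 3 = 7.5/3 = 2.5
  S[V,V] = ((0.5)·(0.5) + (-2.5)·(-2.5) + (0.5)·(0.5) + (1.5)·(1.5)) / 3 = 9/3 = 3
  S = [[4.25, 2.5],
 [2.5, 3]].

Step 3 — invert S. det(S) = 4.25·3 - (2.5)² = 6.5.
  S^{-1} = (1/det) · [[d, -b], [-b, a]] = [[0.4615, -0.3846],
 [-0.3846, 0.6538]].

Step 4 — quadratic form (x̄ - mu_0)^T · S^{-1} · (x̄ - mu_0):
  S^{-1} · (x̄ - mu_0) = (1.5385, -1.1154),
  (x̄ - mu_0)^T · [...] = (3.75)·(1.5385) + (0.5)·(-1.1154) = 5.2115.

Step 5 — scale by n: T² = 4 · 5.2115 = 20.8462.

T² ≈ 20.8462


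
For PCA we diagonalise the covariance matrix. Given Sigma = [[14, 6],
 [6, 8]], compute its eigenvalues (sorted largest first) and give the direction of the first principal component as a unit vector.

Step 1 — characteristic polynomial of 2×2 Sigma:
  det(Sigma - λI) = λ² - trace · λ + det = 0.
  trace = 14 + 8 = 22, det = 14·8 - (6)² = 76.
Step 2 — discriminant:
  Δ = trace² - 4·det = 484 - 304 = 180.
Step 3 — eigenvalues:
  λ = (trace ± √Δ)/2 = (22 ± 13.4164)/2,
  λ_1 = 17.7082,  λ_2 = 4.2918.

Step 4 — unit eigenvector for λ_1: solve (Sigma - λ_1 I)v = 0. First row:
  (14 - 17.7082)·v_x + (6)·v_y = 0, i.e. (-3.7082)·v_x + (6)·v_y = 0,
  so v ∝ (b, λ_1 - a) = (6, 3.7082) = u.
  ||u|| = √((6)² + (3.7082)²) = √(49.7508) ≈ 7.0534,
  v_1 = u/||u|| ≈ (0.8507, 0.5257) (||v_1|| = 1).

λ_1 = 17.7082,  λ_2 = 4.2918;  v_1 ≈ (0.8507, 0.5257)


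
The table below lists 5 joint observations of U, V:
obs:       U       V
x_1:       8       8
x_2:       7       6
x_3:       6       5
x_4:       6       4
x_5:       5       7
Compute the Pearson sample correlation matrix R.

Step 1 — column means:
  mean(U) = (8 + 7 + 6 + 6 + 5) / 5 = 32/5 = 6.4
  mean(V) = (8 + 6 + 5 + 4 + 7) / 5 = 30/5 = 6

Step 2 — sample variances and covariances s[i,j] = (1/(n-1)) · Σ_k (x_{k,i} - mean_i) · (x_{k,j} - mean_j), with n-1 = 4:
  s[U,U] = ((1.6)·(1.6) + (0.6)·(0.6) + (-0.4)·(-0.4) + (-0.4)·(-0.4) + (-1.4)·(-1.4)) / 4 = 5.2/4 = 1.3
  s[U,V] = ((1.6)·(2) + (0.6)·(0) + (-0.4)·(-1) + (-0.4)·(-2) + (-1.4)·(1)) / 4 = 3/4 = 0.75
  s[V,V] = ((2)·(2) + (0)·(0) + (-1)·(-1) + (-2)·(-2) + (1)·(1)) / 4 = 10/4 = 2.5
  Sample standard deviations s_i = √(s[i,i]):
  s(U) = √(1.3) = 1.1402
  s(V) = √(2.5) = 1.5811

Step 3 — r_{ij} = s_{ij} / (s_i · s_j):
  r[U,U] = 1 (diagonal).
  r[U,V] = 0.75 / (1.1402 · 1.5811) = 0.75 / 1.8028 = 0.416
  r[V,V] = 1 (diagonal).

R is symmetric with unit diagonal. Assembling:

R = [[1, 0.416],
 [0.416, 1]]


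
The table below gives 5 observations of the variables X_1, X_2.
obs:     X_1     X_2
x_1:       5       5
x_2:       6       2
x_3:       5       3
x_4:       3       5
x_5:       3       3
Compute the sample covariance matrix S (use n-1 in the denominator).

Step 1 — column means:
  mean(X_1) = (5 + 6 + 5 + 3 + 3) / 5 = 22/5 = 4.4
  mean(X_2) = (5 + 2 + 3 + 5 + 3) / 5 = 18/5 = 3.6

Step 2 — sample covariance S[i,j] = (1/(n-1)) · Σ_k (x_{k,i} - mean_i) · (x_{k,j} - mean_j), with n-1 = 4.
  S[X_1,X_1] = ((0.6)·(0.6) + (1.6)·(1.6) + (0.6)·(0.6) + (-1.4)·(-1.4) + (-1.4)·(-1.4)) / 4 = 7.2/4 = 1.8
  S[X_1,X_2] = ((0.6)·(1.4) + (1.6)·(-1.6) + (0.6)·(-0.6) + (-1.4)·(1.4) + (-1.4)·(-0.6)) / 4 = -3.2/4 = -0.8
  S[X_2,X_2] = ((1.4)·(1.4) + (-1.6)·(-1.6) + (-0.6)·(-0.6) + (1.4)·(1.4) + (-0.6)·(-0.6)) / 4 = 7.2/4 = 1.8

S is symmetric (S[j,i] = S[i,j]). Assembling:

S = [[1.8, -0.8],
 [-0.8, 1.8]]


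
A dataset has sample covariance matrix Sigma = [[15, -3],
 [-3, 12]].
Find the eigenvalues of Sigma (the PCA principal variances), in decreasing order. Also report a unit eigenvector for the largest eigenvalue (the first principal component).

Step 1 — characteristic polynomial of 2×2 Sigma:
  det(Sigma - λI) = λ² - trace · λ + det = 0.
  trace = 15 + 12 = 27, det = 15·12 - (-3)² = 171.
Step 2 — discriminant:
  Δ = trace² - 4·det = 729 - 684 = 45.
Step 3 — eigenvalues:
  λ = (trace ± √Δ)/2 = (27 ± 6.7082)/2,
  λ_1 = 16.8541,  λ_2 = 10.1459.

Step 4 — unit eigenvector for λ_1: solve (Sigma - λ_1 I)v = 0. First row:
  (15 - 16.8541)·v_x + (-3)·v_y = 0, i.e. (-1.8541)·v_x + (-3)·v_y = 0,
  so v ∝ (b, λ_1 - a) = (-3, 1.8541); multiply by -1 so the first entry is positive: u = (3, -1.8541).
  ||u|| = √((3)² + (-1.8541)²) = √(12.4377) ≈ 3.5267,
  v_1 = u/||u|| ≈ (0.8507, -0.5257) (||v_1|| = 1).

λ_1 = 16.8541,  λ_2 = 10.1459;  v_1 ≈ (0.8507, -0.5257)


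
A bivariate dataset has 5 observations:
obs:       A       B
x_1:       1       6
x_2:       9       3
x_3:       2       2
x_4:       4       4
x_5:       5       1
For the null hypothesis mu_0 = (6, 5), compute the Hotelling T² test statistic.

Step 1 — sample mean vector:
  mean(A) = (1 + 9 + 2 + 4 + 5) / 5 = 21/5 = 4.2
  mean(B) = (6 + 3 + 2 + 4 + 1) / 5 = 16/5 = 3.2
  x̄ = (4.2, 3.2),  deviation x̄ - mu_0 = (4.2, 3.2) - (6, 5) = (-1.8, -1.8).

Step 2 — sample covariance matrix, S[i,j] = (1/(n-1)) · Σ_k (x_{k,i} - mean_i) · (x_{k,j} - mean_j), divisor n-1 = 4:
  S[A,A] = ((-3.2)·(-3.2) + (4.8)·(4.8) + (-2.2)·(-2.2) + (-0.2)·(-0.2) + (0.8)·(0.8)) / 4 = 38.8/4 = 9.7
  S[A,B] = ((-3.2)·(2.8) + (4.8)·(-0.2) + (-2.2)·(-1.2) + (-0.2)·(0.8) + (0.8)·(-2.2)) / 4 = -9.2/4 = -2.3
  S[B,B] = ((2.8)·(2.8) + (-0.2)·(-0.2) + (-1.2)·(-1.2) + (0.8)·(0.8) + (-2.2)·(-2.2)) / 4 = 14.8/4 = 3.7
  S = [[9.7, -2.3],
 [-2.3, 3.7]].

Step 3 — invert S. det(S) = 9.7·3.7 - (-2.3)² = 30.6.
  S^{-1} = (1/det) · [[d, -b], [-b, a]] = [[0.1209, 0.0752],
 [0.0752, 0.317]].

Step 4 — quadratic form (x̄ - mu_0)^T · S^{-1} · (x̄ - mu_0):
  S^{-1} · (x̄ - mu_0) = (-0.3529, -0.7059),
  (x̄ - mu_0)^T · [...] = (-1.8)·(-0.3529) + (-1.8)·(-0.7059) = 1.9059.

Step 5 — scale by n: T² = 5 · 1.9059 = 9.5294.

T² ≈ 9.5294


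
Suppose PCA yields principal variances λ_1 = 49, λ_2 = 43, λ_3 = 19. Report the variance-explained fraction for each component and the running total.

Step 1 — total variance = trace(Sigma) = Σ λ_i = 49 + 43 + 19 = 111.

Step 2 — fraction explained by component i = λ_i / Σ λ:
  PC1: 49/111 = 0.4414
  PC2: 43/111 = 0.3874
  PC3: 19/111 = 0.1712

Step 3 — cumulative fraction after k components = (λ_1 + ... + λ_k) / Σ λ:
  k = 1: 49/111 = 0.4414
  k = 2: (49 + 43)/111 = 92/111 = 0.8288
  k = 3: (49 + 43 + 19)/111 = 111/111 = 1

Summary (fraction, with percent):

explained: PC1 0.4414 (44.14%), PC2 0.3874 (38.74%), PC3 0.1712 (17.12%);  cumulative: 0.4414, 0.8288, 1


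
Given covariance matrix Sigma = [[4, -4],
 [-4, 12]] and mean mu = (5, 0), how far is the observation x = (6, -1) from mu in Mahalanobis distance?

Step 1 — centre the observation: (x - mu) = (1, -1).

Step 2 — invert Sigma. det(Sigma) = 4·12 - (-4)² = 32.
  Sigma^{-1} = (1/det) · [[d, -b], [-b, a]] = [[0.375, 0.125],
 [0.125, 0.125]].

Step 3 — form the quadratic (x - mu)^T · Sigma^{-1} · (x - mu):
  Sigma^{-1} · (x - mu) = (0.25, 0).
  (x - mu)^T · [Sigma^{-1} · (x - mu)] = (1)·(0.25) + (-1)·(0) = 0.25.

Step 4 — take square root: d = √(0.25) ≈ 0.5.

d(x, mu) = √(0.25) ≈ 0.5


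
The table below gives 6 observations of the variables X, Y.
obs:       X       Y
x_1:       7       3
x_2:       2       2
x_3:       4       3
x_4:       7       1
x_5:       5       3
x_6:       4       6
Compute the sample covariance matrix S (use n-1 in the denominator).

Step 1 — column means:
  mean(X) = (7 + 2 + 4 + 7 + 5 + 4) / 6 = 29/6 = 4.8333
  mean(Y) = (3 + 2 + 3 + 1 + 3 + 6) / 6 = 18/6 = 3

Step 2 — sample covariance S[i,j] = (1/(n-1)) · Σ_k (x_{k,i} - mean_i) · (x_{k,j} - mean_j), with n-1 = 5.
  S[X,X] = ((2.1667)·(2.1667) + (-2.8333)·(-2.8333) + (-0.8333)·(-0.8333) + (2.1667)·(2.1667) + (0.1667)·(0.1667) + (-0.8333)·(-0.8333)) / 5 = 18.8333/5 = 3.7667
  S[X,Y] = ((2.1667)·(0) + (-2.8333)·(-1) + (-0.8333)·(0) + (2.1667)·(-2) + (0.1667)·(0) + (-0.8333)·(3)) / 5 = -4/5 = -0.8
  S[Y,Y] = ((0)·(0) + (-1)·(-1) + (0)·(0) + (-2)·(-2) + (0)·(0) + (3)·(3)) / 5 = 14/5 = 2.8

S is symmetric (S[j,i] = S[i,j]). Assembling:

S = [[3.7667, -0.8],
 [-0.8, 2.8]]


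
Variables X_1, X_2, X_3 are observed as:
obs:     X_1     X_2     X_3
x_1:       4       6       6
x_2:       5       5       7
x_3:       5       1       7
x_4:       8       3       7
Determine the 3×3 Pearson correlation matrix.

Step 1 — column means:
  mean(X_1) = (4 + 5 + 5 + 8) / 4 = 22/4 = 5.5
  mean(X_2) = (6 + 5 + 1 + 3) / 4 = 15/4 = 3.75
  mean(X_3) = (6 + 7 + 7 + 7) / 4 = 27/4 = 6.75

Step 2 — sample variances and covariances s[i,j] = (1/(n-1)) · Σ_k (x_{k,i} - mean_i) · (x_{k,j} - mean_j), with n-1 = 3:
  s[X_1,X_1] = ((-1.5)·(-1.5) + (-0.5)·(-0.5) + (-0.5)·(-0.5) + (2.5)·(2.5)) / 3 = 9/3 = 3
  s[X_1,X_2] = ((-1.5)·(2.25) + (-0.5)·(1.25) + (-0.5)·(-2.75) + (2.5)·(-0.75)) / 3 = -4.5/3 = -1.5
  s[X_1,X_3] = ((-1.5)·(-0.75) + (-0.5)·(0.25) + (-0.5)·(0.25) + (2.5)·(0.25)) / 3 = 1.5/3 = 0.5
  s[X_2,X_2] = ((2.25)·(2.25) + (1.25)·(1.25) + (-2.75)·(-2.75) + (-0.75)·(-0.75)) / 3 = 14.75/3 = 4.9167
  s[X_2,X_3] = ((2.25)·(-0.75) + (1.25)·(0.25) + (-2.75)·(0.25) + (-0.75)·(0.25)) / 3 = -2.25/3 = -0.75
  s[X_3,X_3] = ((-0.75)·(-0.75) + (0.25)·(0.25) + (0.25)·(0.25) + (0.25)·(0.25)) / 3 = 0.75/3 = 0.25
  Sample standard deviations s_i = √(s[i,i]):
  s(X_1) = √(3) = 1.7321
  s(X_2) = √(4.9167) = 2.2174
  s(X_3) = √(0.25) = 0.5

Step 3 — r_{ij} = s_{ij} / (s_i · s_j):
  r[X_1,X_1] = 1 (diagonal).
  r[X_1,X_2] = -1.5 / (1.7321 · 2.2174) = -1.5 / 3.8406 = -0.3906
  r[X_1,X_3] = 0.5 / (1.7321 · 0.5) = 0.5 / 0.866 = 0.5774
  r[X_2,X_2] = 1 (diagonal).
  r[X_2,X_3] = -0.75 / (2.2174 · 0.5) = -0.75 / 1.1087 = -0.6765
  r[X_3,X_3] = 1 (diagonal).

R is symmetric with unit diagonal. Assembling:

R = [[1, -0.3906, 0.5774],
 [-0.3906, 1, -0.6765],
 [0.5774, -0.6765, 1]]


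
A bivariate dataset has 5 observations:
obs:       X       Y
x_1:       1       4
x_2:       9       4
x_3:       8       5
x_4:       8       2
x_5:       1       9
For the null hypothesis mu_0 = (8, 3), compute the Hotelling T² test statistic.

Step 1 — sample mean vector:
  mean(X) = (1 + 9 + 8 + 8 + 1) / 5 = 27/5 = 5.4
  mean(Y) = (4 + 4 + 5 + 2 + 9) / 5 = 24/5 = 4.8
  x̄ = (5.4, 4.8),  deviation x̄ - mu_0 = (5.4, 4.8) - (8, 3) = (-2.6, 1.8).

Step 2 — sample covariance matrix, S[i,j] = (1/(n-1)) · Σ_k (x_{k,i} - mean_i) · (x_{k,j} - mean_j), divisor n-1 = 4:
  S[X,X] = ((-4.4)·(-4.4) + (3.6)·(3.6) + (2.6)·(2.6) + (2.6)·(2.6) + (-4.4)·(-4.4)) / 4 = 65.2/4 = 16.3
  S[X,Y] = ((-4.4)·(-0.8) + (3.6)·(-0.8) + (2.6)·(0.2) + (2.6)·(-2.8) + (-4.4)·(4.2)) / 4 = -24.6/4 = -6.15
  S[Y,Y] = ((-0.8)·(-0.8) + (-0.8)·(-0.8) + (0.2)·(0.2) + (-2.8)·(-2.8) + (4.2)·(4.2)) / 4 = 26.8/4 = 6.7
  S = [[16.3, -6.15],
 [-6.15, 6.7]].

Step 3 — invert S. det(S) = 16.3·6.7 - (-6.15)² = 71.3875.
  S^{-1} = (1/det) · [[d, -b], [-b, a]] = [[0.0939, 0.0861],
 [0.0861, 0.2283]].

Step 4 — quadratic form (x̄ - mu_0)^T · S^{-1} · (x̄ - mu_0):
  S^{-1} · (x̄ - mu_0) = (-0.089, 0.187),
  (x̄ - mu_0)^T · [...] = (-2.6)·(-0.089) + (1.8)·(0.187) = 0.5679.

Step 5 — scale by n: T² = 5 · 0.5679 = 2.8394.

T² ≈ 2.8394


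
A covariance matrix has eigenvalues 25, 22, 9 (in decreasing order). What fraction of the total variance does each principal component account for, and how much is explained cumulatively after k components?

Step 1 — total variance = trace(Sigma) = Σ λ_i = 25 + 22 + 9 = 56.

Step 2 — fraction explained by component i = λ_i / Σ λ:
  PC1: 25/56 = 0.4464
  PC2: 22/56 = 0.3929
  PC3: 9/56 = 0.1607

Step 3 — cumulative fraction after k components = (λ_1 + ... + λ_k) / Σ λ:
  k = 1: 25/56 = 0.4464
  k = 2: (25 + 22)/56 = 47/56 = 0.8393
  k = 3: (25 + 22 + 9)/56 = 56/56 = 1

Summary (fraction, with percent):

explained: PC1 0.4464 (44.64%), PC2 0.3929 (39.29%), PC3 0.1607 (16.07%);  cumulative: 0.4464, 0.8393, 1


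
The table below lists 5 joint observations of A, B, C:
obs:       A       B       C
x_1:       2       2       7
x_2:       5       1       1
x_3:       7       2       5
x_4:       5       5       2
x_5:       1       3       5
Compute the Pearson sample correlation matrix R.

Step 1 — column means:
  mean(A) = (2 + 5 + 7 + 5 + 1) / 5 = 20/5 = 4
  mean(B) = (2 + 1 + 2 + 5 + 3) / 5 = 13/5 = 2.6
  mean(C) = (7 + 1 + 5 + 2 + 5) / 5 = 20/5 = 4

Step 2 — sample variances and covariances s[i,j] = (1/(n-1)) · Σ_k (x_{k,i} - mean_i) · (x_{k,j} - mean_j), with n-1 = 4:
  s[A,A] = ((-2)·(-2) + (1)·(1) + (3)·(3) + (1)·(1) + (-3)·(-3)) / 4 = 24/4 = 6
  s[A,B] = ((-2)·(-0.6) + (1)·(-1.6) + (3)·(-0.6) + (1)·(2.4) + (-3)·(0.4)) / 4 = -1/4 = -0.25
  s[A,C] = ((-2)·(3) + (1)·(-3) + (3)·(1) + (1)·(-2) + (-3)·(1)) / 4 = -11/4 = -2.75
  s[B,B] = ((-0.6)·(-0.6) + (-1.6)·(-1.6) + (-0.6)·(-0.6) + (2.4)·(2.4) + (0.4)·(0.4)) / 4 = 9.2/4 = 2.3
  s[B,C] = ((-0.6)·(3) + (-1.6)·(-3) + (-0.6)·(1) + (2.4)·(-2) + (0.4)·(1)) / 4 = -2/4 = -0.5
  s[C,C] = ((3)·(3) + (-3)·(-3) + (1)·(1) + (-2)·(-2) + (1)·(1)) / 4 = 24/4 = 6
  Sample standard deviations s_i = √(s[i,i]):
  s(A) = √(6) = 2.4495
  s(B) = √(2.3) = 1.5166
  s(C) = √(6) = 2.4495

Step 3 — r_{ij} = s_{ij} / (s_i · s_j):
  r[A,A] = 1 (diagonal).
  r[A,B] = -0.25 / (2.4495 · 1.5166) = -0.25 / 3.7148 = -0.0673
  r[A,C] = -2.75 / (2.4495 · 2.4495) = -2.75 / 6 = -0.4583
  r[B,B] = 1 (diagonal).
  r[B,C] = -0.5 / (1.5166 · 2.4495) = -0.5 / 3.7148 = -0.1346
  r[C,C] = 1 (diagonal).

R is symmetric with unit diagonal. Assembling:

R = [[1, -0.0673, -0.4583],
 [-0.0673, 1, -0.1346],
 [-0.4583, -0.1346, 1]]


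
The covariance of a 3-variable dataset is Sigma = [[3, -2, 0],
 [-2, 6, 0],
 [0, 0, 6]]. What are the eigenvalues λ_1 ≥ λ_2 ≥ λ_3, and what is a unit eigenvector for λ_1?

Step 1 — characteristic polynomial p(λ) = det(λI - Sigma) = λ³ - tr·λ² + c_1·λ - det, where tr = trace, c_1 = sum of the principal 2×2 minors, det = det(Sigma):
  tr = 3 + 6 + 6 = 15,
  c_1 = (3·6 - (-2)²) + (3·6 - (0)²) + (6·6 - (0)²) = 14 + 18 + 36 = 68,
  det = 3·(6·6 - (0)²) - (-2)·((-2)·6 - (0)·(0)) + (0)·((-2)·(0) - 6·(0)) = 3·(36) - (-2)·(-12) + (0)·(0) = 84.
  So p(λ) = λ³ - 15λ² + 68λ - 84.
Step 2 — look for an integer root (rational root theorem: any rational root is an integer divisor of 84). Testing λ = 2:
  p(2) = 8 - 60 + 136 - 84 = 0  ✓
  Dividing out (λ - 2): p(λ) = (λ - 2)(λ² - 13λ + 42).
Step 3 — remaining eigenvalues from the quadratic λ² - 13λ + 42 = 0:
  Δ = 13² - 4·42 = 169 - 168 = 1,  λ = (13 ± √1)/2 = (13 ± 1)/2 = 7 or 6.
  Sorted: λ_1 = 7,  λ_2 = 6,  λ_3 = 2  (check: sum = 15 = tr ✓).

Step 4 — unit eigenvector for λ_1 = 7: v spans the null space of (Sigma - λ_1 I), whose rows are
  r_1 = (-4, -2, 0),  r_2 = (-2, -1, 0),  r_3 = (0, 0, -1).
  v is orthogonal to every row, so take v ∝ r_1 × r_3 = ((-2)·(-1) - (0)·(0), (0)·(0) - (-4)·(-1), (-4)·(0) - (-2)·(0)) = (2, -4, 0).
  Rescale (divide by 2): u = (1, -2, 0).
  ||u|| = √((1)² + (-2)² + (0)²) = √(5) ≈ 2.2361,  v_1 = u/||u|| ≈ (0.4472, -0.8944, 0) (||v_1|| = 1).

λ_1 = 7,  λ_2 = 6,  λ_3 = 2;  v_1 ≈ (0.4472, -0.8944, 0)


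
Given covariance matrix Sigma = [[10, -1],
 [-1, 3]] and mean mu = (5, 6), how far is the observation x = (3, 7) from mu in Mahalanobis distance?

Step 1 — centre the observation: (x - mu) = (-2, 1).

Step 2 — invert Sigma. det(Sigma) = 10·3 - (-1)² = 29.
  Sigma^{-1} = (1/det) · [[d, -b], [-b, a]] = [[0.1034, 0.0345],
 [0.0345, 0.3448]].

Step 3 — form the quadratic (x - mu)^T · Sigma^{-1} · (x - mu):
  Sigma^{-1} · (x - mu) = (-0.1724, 0.2759).
  (x - mu)^T · [Sigma^{-1} · (x - mu)] = (-2)·(-0.1724) + (1)·(0.2759) = 0.6207.

Step 4 — take square root: d = √(0.6207) ≈ 0.7878.

d(x, mu) = √(0.6207) ≈ 0.7878


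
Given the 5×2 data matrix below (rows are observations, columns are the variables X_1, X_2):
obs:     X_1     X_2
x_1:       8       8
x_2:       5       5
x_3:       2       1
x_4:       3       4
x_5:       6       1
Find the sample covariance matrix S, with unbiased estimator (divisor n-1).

Step 1 — column means:
  mean(X_1) = (8 + 5 + 2 + 3 + 6) / 5 = 24/5 = 4.8
  mean(X_2) = (8 + 5 + 1 + 4 + 1) / 5 = 19/5 = 3.8

Step 2 — sample covariance S[i,j] = (1/(n-1)) · Σ_k (x_{k,i} - mean_i) · (x_{k,j} - mean_j), with n-1 = 4.
  S[X_1,X_1] = ((3.2)·(3.2) + (0.2)·(0.2) + (-2.8)·(-2.8) + (-1.8)·(-1.8) + (1.2)·(1.2)) / 4 = 22.8/4 = 5.7
  S[X_1,X_2] = ((3.2)·(4.2) + (0.2)·(1.2) + (-2.8)·(-2.8) + (-1.8)·(0.2) + (1.2)·(-2.8)) / 4 = 17.8/4 = 4.45
  S[X_2,X_2] = ((4.2)·(4.2) + (1.2)·(1.2) + (-2.8)·(-2.8) + (0.2)·(0.2) + (-2.8)·(-2.8)) / 4 = 34.8/4 = 8.7

S is symmetric (S[j,i] = S[i,j]). Assembling:

S = [[5.7, 4.45],
 [4.45, 8.7]]


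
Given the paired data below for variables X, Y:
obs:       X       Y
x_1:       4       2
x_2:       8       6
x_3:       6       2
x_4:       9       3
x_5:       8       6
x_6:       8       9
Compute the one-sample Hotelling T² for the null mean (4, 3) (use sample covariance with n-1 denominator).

Step 1 — sample mean vector:
  mean(X) = (4 + 8 + 6 + 9 + 8 + 8) / 6 = 43/6 = 7.1667
  mean(Y) = (2 + 6 + 2 + 3 + 6 + 9) / 6 = 28/6 = 4.6667
  x̄ = (7.1667, 4.6667),  deviation x̄ - mu_0 = (7.1667, 4.6667) - (4, 3) = (3.1667, 1.6667).

Step 2 — sample covariance matrix, S[i,j] = (1/(n-1)) · Σ_k (x_{k,i} - mean_i) · (x_{k,j} - mean_j), divisor n-1 = 5:
  S[X,X] = ((-3.1667)·(-3.1667) + (0.8333)·(0.8333) + (-1.1667)·(-1.1667) + (1.8333)·(1.8333) + (0.8333)·(0.8333) + (0.8333)·(0.8333)) / 5 = 16.8333/5 = 3.3667
  S[X,Y] = ((-3.1667)·(-2.6667) + (0.8333)·(1.3333) + (-1.1667)·(-2.6667) + (1.8333)·(-1.6667) + (0.8333)·(1.3333) + (0.8333)·(4.3333)) / 5 = 14.3333/5 = 2.8667
  S[Y,Y] = ((-2.6667)·(-2.6667) + (1.3333)·(1.3333) + (-2.6667)·(-2.6667) + (-1.6667)·(-1.6667) + (1.3333)·(1.3333) + (4.3333)·(4.3333)) / 5 = 39.3333/5 = 7.8667
  S = [[3.3667, 2.8667],
 [2.8667, 7.8667]].

Step 3 — invert S. det(S) = 3.3667·7.8667 - (2.8667)² = 18.2667.
  S^{-1} = (1/det) · [[d, -b], [-b, a]] = [[0.4307, -0.1569],
 [-0.1569, 0.1843]].

Step 4 — quadratic form (x̄ - mu_0)^T · S^{-1} · (x̄ - mu_0):
  S^{-1} · (x̄ - mu_0) = (1.1022, -0.1898),
  (x̄ - mu_0)^T · [...] = (3.1667)·(1.1022) + (1.6667)·(-0.1898) = 3.174.

Step 5 — scale by n: T² = 6 · 3.174 = 19.0438.

T² ≈ 19.0438


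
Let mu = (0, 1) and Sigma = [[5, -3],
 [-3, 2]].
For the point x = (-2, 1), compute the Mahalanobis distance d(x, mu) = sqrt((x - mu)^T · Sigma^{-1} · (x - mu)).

Step 1 — centre the observation: (x - mu) = (-2, 0).

Step 2 — invert Sigma. det(Sigma) = 5·2 - (-3)² = 1.
  Sigma^{-1} = (1/det) · [[d, -b], [-b, a]] = [[2, 3],
 [3, 5]].

Step 3 — form the quadratic (x - mu)^T · Sigma^{-1} · (x - mu):
  Sigma^{-1} · (x - mu) = (-4, -6).
  (x - mu)^T · [Sigma^{-1} · (x - mu)] = (-2)·(-4) + (0)·(-6) = 8.

Step 4 — take square root: d = √(8) ≈ 2.8284.

d(x, mu) = √(8) ≈ 2.8284


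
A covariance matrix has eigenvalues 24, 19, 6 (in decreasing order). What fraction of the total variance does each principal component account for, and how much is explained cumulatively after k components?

Step 1 — total variance = trace(Sigma) = Σ λ_i = 24 + 19 + 6 = 49.

Step 2 — fraction explained by component i = λ_i / Σ λ:
  PC1: 24/49 = 0.4898
  PC2: 19/49 = 0.3878
  PC3: 6/49 = 0.1224

Step 3 — cumulative fraction after k components = (λ_1 + ... + λ_k) / Σ λ:
  k = 1: 24/49 = 0.4898
  k = 2: (24 + 19)/49 = 43/49 = 0.8776
  k = 3: (24 + 19 + 6)/49 = 49/49 = 1

Summary (fraction, with percent):

explained: PC1 0.4898 (48.98%), PC2 0.3878 (38.78%), PC3 0.1224 (12.24%);  cumulative: 0.4898, 0.8776, 1


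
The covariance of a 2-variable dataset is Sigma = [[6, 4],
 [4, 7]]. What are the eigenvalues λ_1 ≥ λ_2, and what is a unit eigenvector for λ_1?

Step 1 — characteristic polynomial of 2×2 Sigma:
  det(Sigma - λI) = λ² - trace · λ + det = 0.
  trace = 6 + 7 = 13, det = 6·7 - (4)² = 26.
Step 2 — discriminant:
  Δ = trace² - 4·det = 169 - 104 = 65.
Step 3 — eigenvalues:
  λ = (trace ± √Δ)/2 = (13 ± 8.0623)/2,
  λ_1 = 10.5311,  λ_2 = 2.4689.

Step 4 — unit eigenvector for λ_1: solve (Sigma - λ_1 I)v = 0. First row:
  (6 - 10.5311)·v_x + (4)·v_y = 0, i.e. (-4.5311)·v_x + (4)·v_y = 0,
  so v ∝ (b, λ_1 - a) = (4, 4.5311) = u.
  ||u|| = √((4)² + (4.5311)²) = √(36.5311) ≈ 6.0441,
  v_1 = u/||u|| ≈ (0.6618, 0.7497) (||v_1|| = 1).

λ_1 = 10.5311,  λ_2 = 2.4689;  v_1 ≈ (0.6618, 0.7497)


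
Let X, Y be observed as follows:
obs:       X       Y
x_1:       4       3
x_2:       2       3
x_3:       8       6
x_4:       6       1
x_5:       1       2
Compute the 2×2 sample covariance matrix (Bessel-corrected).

Step 1 — column means:
  mean(X) = (4 + 2 + 8 + 6 + 1) / 5 = 21/5 = 4.2
  mean(Y) = (3 + 3 + 6 + 1 + 2) / 5 = 15/5 = 3

Step 2 — sample covariance S[i,j] = (1/(n-1)) · Σ_k (x_{k,i} - mean_i) · (x_{k,j} - mean_j), with n-1 = 4.
  S[X,X] = ((-0.2)·(-0.2) + (-2.2)·(-2.2) + (3.8)·(3.8) + (1.8)·(1.8) + (-3.2)·(-3.2)) / 4 = 32.8/4 = 8.2
  S[X,Y] = ((-0.2)·(0) + (-2.2)·(0) + (3.8)·(3) + (1.8)·(-2) + (-3.2)·(-1)) / 4 = 11/4 = 2.75
  S[Y,Y] = ((0)·(0) + (0)·(0) + (3)·(3) + (-2)·(-2) + (-1)·(-1)) / 4 = 14/4 = 3.5

S is symmetric (S[j,i] = S[i,j]). Assembling:

S = [[8.2, 2.75],
 [2.75, 3.5]]


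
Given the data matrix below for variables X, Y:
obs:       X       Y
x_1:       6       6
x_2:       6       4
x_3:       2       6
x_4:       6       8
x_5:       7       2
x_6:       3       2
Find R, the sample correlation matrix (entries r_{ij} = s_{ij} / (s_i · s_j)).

Step 1 — column means:
  mean(X) = (6 + 6 + 2 + 6 + 7 + 3) / 6 = 30/6 = 5
  mean(Y) = (6 + 4 + 6 + 8 + 2 + 2) / 6 = 28/6 = 4.6667

Step 2 — sample variances and covariances s[i,j] = (1/(n-1)) · Σ_k (x_{k,i} - mean_i) · (x_{k,j} - mean_j), with n-1 = 5:
  s[X,X] = ((1)·(1) + (1)·(1) + (-3)·(-3) + (1)·(1) + (2)·(2) + (-2)·(-2)) / 5 = 20/5 = 4
  s[X,Y] = ((1)·(1.3333) + (1)·(-0.6667) + (-3)·(1.3333) + (1)·(3.3333) + (2)·(-2.6667) + (-2)·(-2.6667)) / 5 = 0/5 = 0
  s[Y,Y] = ((1.3333)·(1.3333) + (-0.6667)·(-0.6667) + (1.3333)·(1.3333) + (3.3333)·(3.3333) + (-2.6667)·(-2.6667) + (-2.6667)·(-2.6667)) / 5 = 29.3333/5 = 5.8667
  Sample standard deviations s_i = √(s[i,i]):
  s(X) = √(4) = 2
  s(Y) = √(5.8667) = 2.4221

Step 3 — r_{ij} = s_{ij} / (s_i · s_j):
  r[X,X] = 1 (diagonal).
  r[X,Y] = 0 / (2 · 2.4221) = 0 / 4.8442 = 0
  r[Y,Y] = 1 (diagonal).

R is symmetric with unit diagonal. Assembling:

R = [[1, 0],
 [0, 1]]


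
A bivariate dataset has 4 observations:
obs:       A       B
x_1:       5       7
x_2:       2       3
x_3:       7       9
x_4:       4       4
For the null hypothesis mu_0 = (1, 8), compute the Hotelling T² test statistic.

Step 1 — sample mean vector:
  mean(A) = (5 + 2 + 7 + 4) / 4 = 18/4 = 4.5
  mean(B) = (7 + 3 + 9 + 4) / 4 = 23/4 = 5.75
  x̄ = (4.5, 5.75),  deviation x̄ - mu_0 = (4.5, 5.75) - (1, 8) = (3.5, -2.25).

Step 2 — sample covariance matrix, S[i,j] = (1/(n-1)) · Σ_k (x_{k,i} - mean_i) · (x_{k,j} - mean_j), divisor n-1 = 3:
  S[A,A] = ((0.5)·(0.5) + (-2.5)·(-2.5) + (2.5)·(2.5) + (-0.5)·(-0.5)) / 3 = 13/3 = 4.3333
  S[A,B] = ((0.5)·(1.25) + (-2.5)·(-2.75) + (2.5)·(3.25) + (-0.5)·(-1.75)) / 3 = 16.5/3 = 5.5
  S[B,B] = ((1.25)·(1.25) + (-2.75)·(-2.75) + (3.25)·(3.25) + (-1.75)·(-1.75)) / 3 = 22.75/3 = 7.5833
  S = [[4.3333, 5.5],
 [5.5, 7.5833]].

Step 3 — invert S. det(S) = 4.3333·7.5833 - (5.5)² = 2.6111.
  S^{-1} = (1/det) · [[d, -b], [-b, a]] = [[2.9043, -2.1064],
 [-2.1064, 1.6596]].

Step 4 — quadratic form (x̄ - mu_0)^T · S^{-1} · (x̄ - mu_0):
  S^{-1} · (x̄ - mu_0) = (14.9043, -11.1064),
  (x̄ - mu_0)^T · [...] = (3.5)·(14.9043) + (-2.25)·(-11.1064) = 77.1543.

Step 5 — scale by n: T² = 4 · 77.1543 = 308.617.

T² ≈ 308.617


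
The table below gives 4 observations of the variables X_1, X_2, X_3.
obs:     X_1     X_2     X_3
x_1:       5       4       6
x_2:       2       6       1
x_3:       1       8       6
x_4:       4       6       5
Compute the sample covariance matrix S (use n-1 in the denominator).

Step 1 — column means:
  mean(X_1) = (5 + 2 + 1 + 4) / 4 = 12/4 = 3
  mean(X_2) = (4 + 6 + 8 + 6) / 4 = 24/4 = 6
  mean(X_3) = (6 + 1 + 6 + 5) / 4 = 18/4 = 4.5

Step 2 — sample covariance S[i,j] = (1/(n-1)) · Σ_k (x_{k,i} - mean_i) · (x_{k,j} - mean_j), with n-1 = 3.
  S[X_1,X_1] = ((2)·(2) + (-1)·(-1) + (-2)·(-2) + (1)·(1)) / 3 = 10/3 = 3.3333
  S[X_1,X_2] = ((2)·(-2) + (-1)·(0) + (-2)·(2) + (1)·(0)) / 3 = -8/3 = -2.6667
  S[X_1,X_3] = ((2)·(1.5) + (-1)·(-3.5) + (-2)·(1.5) + (1)·(0.5)) / 3 = 4/3 = 1.3333
  S[X_2,X_2] = ((-2)·(-2) + (0)·(0) + (2)·(2) + (0)·(0)) / 3 = 8/3 = 2.6667
  S[X_2,X_3] = ((-2)·(1.5) + (0)·(-3.5) + (2)·(1.5) + (0)·(0.5)) / 3 = 0/3 = 0
  S[X_3,X_3] = ((1.5)·(1.5) + (-3.5)·(-3.5) + (1.5)·(1.5) + (0.5)·(0.5)) / 3 = 17/3 = 5.6667

S is symmetric (S[j,i] = S[i,j]). Assembling:

S = [[3.3333, -2.6667, 1.3333],
 [-2.6667, 2.6667, 0],
 [1.3333, 0, 5.6667]]


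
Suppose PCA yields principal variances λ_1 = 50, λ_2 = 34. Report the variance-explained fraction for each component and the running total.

Step 1 — total variance = trace(Sigma) = Σ λ_i = 50 + 34 = 84.

Step 2 — fraction explained by component i = λ_i / Σ λ:
  PC1: 50/84 = 0.5952
  PC2: 34/84 = 0.4048

Step 3 — cumulative fraction after k components = (λ_1 + ... + λ_k) / Σ λ:
  k = 1: 50/84 = 0.5952
  k = 2: (50 + 34)/84 = 84/84 = 1

Summary (fraction, with percent):

explained: PC1 0.5952 (59.52%), PC2 0.4048 (40.48%);  cumulative: 0.5952, 1


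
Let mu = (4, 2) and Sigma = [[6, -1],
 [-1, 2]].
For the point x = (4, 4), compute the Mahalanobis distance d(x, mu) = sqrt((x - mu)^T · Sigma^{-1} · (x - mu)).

Step 1 — centre the observation: (x - mu) = (0, 2).

Step 2 — invert Sigma. det(Sigma) = 6·2 - (-1)² = 11.
  Sigma^{-1} = (1/det) · [[d, -b], [-b, a]] = [[0.1818, 0.0909],
 [0.0909, 0.5455]].

Step 3 — form the quadratic (x - mu)^T · Sigma^{-1} · (x - mu):
  Sigma^{-1} · (x - mu) = (0.1818, 1.0909).
  (x - mu)^T · [Sigma^{-1} · (x - mu)] = (0)·(0.1818) + (2)·(1.0909) = 2.1818.

Step 4 — take square root: d = √(2.1818) ≈ 1.4771.

d(x, mu) = √(2.1818) ≈ 1.4771


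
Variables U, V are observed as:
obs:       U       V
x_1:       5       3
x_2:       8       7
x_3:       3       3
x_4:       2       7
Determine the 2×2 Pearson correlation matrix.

Step 1 — column means:
  mean(U) = (5 + 8 + 3 + 2) / 4 = 18/4 = 4.5
  mean(V) = (3 + 7 + 3 + 7) / 4 = 20/4 = 5

Step 2 — sample variances and covariances s[i,j] = (1/(n-1)) · Σ_k (x_{k,i} - mean_i) · (x_{k,j} - mean_j), with n-1 = 3:
  s[U,U] = ((0.5)·(0.5) + (3.5)·(3.5) + (-1.5)·(-1.5) + (-2.5)·(-2.5)) / 3 = 21/3 = 7
  s[U,V] = ((0.5)·(-2) + (3.5)·(2) + (-1.5)·(-2) + (-2.5)·(2)) / 3 = 4/3 = 1.3333
  s[V,V] = ((-2)·(-2) + (2)·(2) + (-2)·(-2) + (2)·(2)) / 3 = 16/3 = 5.3333
  Sample standard deviations s_i = √(s[i,i]):
  s(U) = √(7) = 2.6458
  s(V) = √(5.3333) = 2.3094

Step 3 — r_{ij} = s_{ij} / (s_i · s_j):
  r[U,U] = 1 (diagonal).
  r[U,V] = 1.3333 / (2.6458 · 2.3094) = 1.3333 / 6.1101 = 0.2182
  r[V,V] = 1 (diagonal).

R is symmetric with unit diagonal. Assembling:

R = [[1, 0.2182],
 [0.2182, 1]]


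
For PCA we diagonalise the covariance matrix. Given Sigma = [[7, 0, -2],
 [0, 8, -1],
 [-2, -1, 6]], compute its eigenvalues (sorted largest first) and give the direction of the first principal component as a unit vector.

Step 1 — characteristic polynomial p(λ) = det(λI - Sigma) = λ³ - tr·λ² + c_1·λ - det, where tr = trace, c_1 = sum of the principal 2×2 minors, det = det(Sigma):
  tr = 7 + 8 + 6 = 21,
  c_1 = (7·8 - (0)²) + (7·6 - (-2)²) + (8·6 - (-1)²) = 56 + 38 + 47 = 141,
  det = 7·(8·6 - (-1)²) - (0)·((0)·6 - (-1)·(-2)) + (-2)·((0)·(-1) - 8·(-2)) = 7·(47) - (0)·(-2) + (-2)·(16) = 297.
  So p(λ) = λ³ - 21λ² + 141λ - 297.
Step 2 — look for an integer root (rational root theorem: any rational root is an integer divisor of 297). Testing λ = 9:
  p(9) = 729 - 1701 + 1269 - 297 = 0  ✓
  Dividing out (λ - 9): p(λ) = (λ - 9)(λ² - 12λ + 33).
Step 3 — remaining eigenvalues from the quadratic λ² - 12λ + 33 = 0:
  Δ = 12² - 4·33 = 144 - 132 = 12,  λ = (12 ± √12)/2 = (12 ± 3.4641)/2 ≈ 7.7321 or 4.2679.
  Sorted: λ_1 = 9,  λ_2 = 7.7321,  λ_3 = 4.2679  (check: sum = 21 = tr ✓).

Step 4 — unit eigenvector for λ_1 = 9: v spans the null space of (Sigma - λ_1 I), whose rows are
  r_1 = (-2, 0, -2),  r_2 = (0, -1, -1),  r_3 = (-2, -1, -3).
  v is orthogonal to every row, so take v ∝ r_1 × r_2 = ((0)·(-1) - (-2)·(-1), (-2)·(0) - (-2)·(-1), (-2)·(-1) - (0)·(0)) = (-2, -2, 2).
  Rescale (divide by 2; multiply by -1 so the first nonzero entry is positive): u = (1, 1, -1).
  ||u|| = √((1)² + (1)² + (-1)²) = √(3) ≈ 1.7321,  v_1 = u/||u|| ≈ (0.5774, 0.5774, -0.5774) (||v_1|| = 1).

λ_1 = 9,  λ_2 = 7.7321,  λ_3 = 4.2679;  v_1 ≈ (0.5774, 0.5774, -0.5774)


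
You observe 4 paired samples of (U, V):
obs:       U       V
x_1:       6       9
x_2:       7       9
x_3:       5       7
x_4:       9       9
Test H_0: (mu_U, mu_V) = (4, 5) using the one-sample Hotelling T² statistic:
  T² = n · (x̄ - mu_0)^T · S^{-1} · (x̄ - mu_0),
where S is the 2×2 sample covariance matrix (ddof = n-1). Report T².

Step 1 — sample mean vector:
  mean(U) = (6 + 7 + 5 + 9) / 4 = 27/4 = 6.75
  mean(V) = (9 + 9 + 7 + 9) / 4 = 34/4 = 8.5
  x̄ = (6.75, 8.5),  deviation x̄ - mu_0 = (6.75, 8.5) - (4, 5) = (2.75, 3.5).

Step 2 — sample covariance matrix, S[i,j] = (1/(n-1)) · Σ_k (x_{k,i} - mean_i) · (x_{k,j} - mean_j), divisor n-1 = 3:
  S[U,U] = ((-0.75)·(-0.75) + (0.25)·(0.25) + (-1.75)·(-1.75) + (2.25)·(2.25)) / 3 = 8.75/3 = 2.9167
  S[U,V] = ((-0.75)·(0.5) + (0.25)·(0.5) + (-1.75)·(-1.5) + (2.25)·(0.5)) / 3 = 3.5/3 = 1.1667
  S[V,V] = ((0.5)·(0.5) + (0.5)·(0.5) + (-1.5)·(-1.5) + (0.5)·(0.5)) / 3 = 3/3 = 1
  S = [[2.9167, 1.1667],
 [1.1667, 1]].

Step 3 — invert S. det(S) = 2.9167·1 - (1.1667)² = 1.5556.
  S^{-1} = (1/det) · [[d, -b], [-b, a]] = [[0.6429, -0.75],
 [-0.75, 1.875]].

Step 4 — quadratic form (x̄ - mu_0)^T · S^{-1} · (x̄ - mu_0):
  S^{-1} · (x̄ - mu_0) = (-0.8571, 4.5),
  (x̄ - mu_0)^T · [...] = (2.75)·(-0.8571) + (3.5)·(4.5) = 13.3929.

Step 5 — scale by n: T² = 4 · 13.3929 = 53.5714.

T² ≈ 53.5714


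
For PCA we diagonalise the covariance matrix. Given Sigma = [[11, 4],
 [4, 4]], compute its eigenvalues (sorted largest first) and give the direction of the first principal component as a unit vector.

Step 1 — characteristic polynomial of 2×2 Sigma:
  det(Sigma - λI) = λ² - trace · λ + det = 0.
  trace = 11 + 4 = 15, det = 11·4 - (4)² = 28.
Step 2 — discriminant:
  Δ = trace² - 4·det = 225 - 112 = 113.
Step 3 — eigenvalues:
  λ = (trace ± √Δ)/2 = (15 ± 10.6301)/2,
  λ_1 = 12.8151,  λ_2 = 2.1849.

Step 4 — unit eigenvector for λ_1: solve (Sigma - λ_1 I)v = 0. First row:
  (11 - 12.8151)·v_x + (4)·v_y = 0, i.e. (-1.8151)·v_x + (4)·v_y = 0,
  so v ∝ (b, λ_1 - a) = (4, 1.8151) = u.
  ||u|| = √((4)² + (1.8151)²) = √(19.2945) ≈ 4.3925,
  v_1 = u/||u|| ≈ (0.9106, 0.4132) (||v_1|| = 1).

λ_1 = 12.8151,  λ_2 = 2.1849;  v_1 ≈ (0.9106, 0.4132)
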